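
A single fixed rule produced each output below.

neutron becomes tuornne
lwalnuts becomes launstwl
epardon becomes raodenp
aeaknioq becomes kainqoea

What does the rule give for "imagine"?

ganiiem

The rule is to move the first 2 characters to the end (rotate left by 2), then swap each adjacent pair of characters (1↔2, 3↔4, ...).
"imagine" → "agineim" → "ganiiem".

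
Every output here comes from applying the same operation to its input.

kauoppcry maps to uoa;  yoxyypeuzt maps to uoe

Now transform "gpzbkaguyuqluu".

Rule — sort the characters into reverse alphabetical order, then keep only the vowels.
"gpzbkaguyuqluu" → "zyuuuuqplkggba" → "uuuua".

uuuua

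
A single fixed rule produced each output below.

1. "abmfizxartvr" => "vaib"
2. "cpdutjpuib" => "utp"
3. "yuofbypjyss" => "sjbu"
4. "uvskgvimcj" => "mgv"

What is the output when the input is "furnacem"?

The transformation: keep one character in every 3, starting at position 2 (positions 2nd, 5th, 8th, ...), then reverse the string.
Starting from "furnacem": after the first operation, "uam"; after the second, "mau".

mau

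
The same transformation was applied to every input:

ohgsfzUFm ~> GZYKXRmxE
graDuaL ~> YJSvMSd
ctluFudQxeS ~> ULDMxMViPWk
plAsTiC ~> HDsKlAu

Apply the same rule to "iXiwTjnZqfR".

ApAOlBFrIXj

In each case the input is transformed by: shift every letter 8 places backward in the alphabet (wrapping around), then flip the case of every letter.
On "iXiwTjnZqfR" that produces "ApAOlBFrIXj".
(Check on "plAsTiC": → "hdSkLaU" → "HDsKlAu" ✓)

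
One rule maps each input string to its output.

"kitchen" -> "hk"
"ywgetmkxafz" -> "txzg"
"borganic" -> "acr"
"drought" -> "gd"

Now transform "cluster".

The transformation: move the first 3 characters to the end (rotate left by 3), then keep one character in every 3, starting at position 2 (positions 2nd, 5th, 8th, ...).
Applying both steps to "cluster": "sterclu", then "tc".

tc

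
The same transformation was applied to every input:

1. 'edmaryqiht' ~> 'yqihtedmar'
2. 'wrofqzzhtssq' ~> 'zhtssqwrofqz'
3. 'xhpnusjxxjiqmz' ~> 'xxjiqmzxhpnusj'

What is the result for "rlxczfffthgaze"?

fthgazerlxczff

Each output is the input with this applied: swap the front and back halves of the string.
Applying that to "rlxczfffthgaze" gives "fthgazerlxczff".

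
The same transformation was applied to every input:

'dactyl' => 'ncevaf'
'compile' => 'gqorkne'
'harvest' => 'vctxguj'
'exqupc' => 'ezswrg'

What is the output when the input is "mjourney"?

alqwtpgo

Rule — swap the first and last characters, then shift every letter 2 places forward in the alphabet (wrapping around).
On "mjourney": the first step gives "yjournem", and the second then gives "alqwtpgo".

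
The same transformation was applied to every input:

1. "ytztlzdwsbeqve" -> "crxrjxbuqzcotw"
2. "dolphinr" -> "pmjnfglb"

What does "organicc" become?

apeylgam

The pattern: shift every letter 2 places backward in the alphabet (wrapping around), then swap the first and last characters.
For "organicc", step one produces "mpeylgaa"; step two turns that into "apeylgam".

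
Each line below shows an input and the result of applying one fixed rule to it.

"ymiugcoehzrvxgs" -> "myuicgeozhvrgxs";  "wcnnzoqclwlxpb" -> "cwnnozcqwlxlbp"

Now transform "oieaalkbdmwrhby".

Looking at the pairs, the operation is to swap each adjacent pair of characters (1↔2, 3↔4, ...).
On "oieaalkbdmwrhby" that produces "ioaelabkmdrwbhy".

ioaelabkmdrwbhy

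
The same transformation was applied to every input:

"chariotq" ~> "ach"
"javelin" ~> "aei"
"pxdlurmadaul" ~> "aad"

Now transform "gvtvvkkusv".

gkk

Each output is the input with this applied: sort the characters into alphabetical order, then keep only the first 3 characters.
Doing the same to "gvtvvkkusv": "gkk".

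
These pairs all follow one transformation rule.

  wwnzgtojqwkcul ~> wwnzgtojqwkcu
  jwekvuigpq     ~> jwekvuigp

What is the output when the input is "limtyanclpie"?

What's happening: delete the last character.
So "limtyanclpie" becomes "limtyanclpi".

limtyanclpi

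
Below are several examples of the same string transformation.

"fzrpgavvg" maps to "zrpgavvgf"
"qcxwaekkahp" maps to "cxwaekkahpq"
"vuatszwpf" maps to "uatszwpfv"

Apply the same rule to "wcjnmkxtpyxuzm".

cjnmkxtpyxuzmw

The pattern: move the first character to the end.
Applying that to "wcjnmkxtpyxuzm" gives "cjnmkxtpyxuzmw".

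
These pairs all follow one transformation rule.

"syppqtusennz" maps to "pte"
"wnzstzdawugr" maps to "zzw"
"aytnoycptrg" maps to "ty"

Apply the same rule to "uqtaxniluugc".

What's happening: delete the last 3 characters, then keep one character in every 3, starting at position 3 (positions 3rd, 6th, 9th, ...).
Doing the same to "uqtaxniluugc": "tnu".

tnu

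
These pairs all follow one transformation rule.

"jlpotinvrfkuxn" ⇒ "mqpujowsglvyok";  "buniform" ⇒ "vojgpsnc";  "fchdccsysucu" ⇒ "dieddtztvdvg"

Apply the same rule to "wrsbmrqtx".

stcnsruyx

The rule is to move the first character to the end, then shift every letter 1 place forward in the alphabet (wrapping around).
For "wrsbmrqtx", step one produces "rsbmrqtxw"; step two turns that into "stcnsruyx".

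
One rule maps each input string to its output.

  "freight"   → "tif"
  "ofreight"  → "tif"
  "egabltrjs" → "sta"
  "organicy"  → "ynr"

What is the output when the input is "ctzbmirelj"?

jrbc

What's happening: reverse the string, then keep one character in every 3, starting at position 1 (positions 1st, 4th, 7th, ...).
For "ctzbmirelj", step one produces "jlerimbztc"; step two turns that into "jrbc".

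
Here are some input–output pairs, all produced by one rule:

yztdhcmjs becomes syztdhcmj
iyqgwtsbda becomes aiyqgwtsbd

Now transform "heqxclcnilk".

What's happening: move the last character to the front.
Applying that to "heqxclcnilk" gives "kheqxclcnil".

kheqxclcnil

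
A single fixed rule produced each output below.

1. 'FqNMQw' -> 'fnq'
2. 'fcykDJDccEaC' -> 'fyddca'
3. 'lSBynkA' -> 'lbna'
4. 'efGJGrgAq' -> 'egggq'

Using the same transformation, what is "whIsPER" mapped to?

wipr

What's happening: keep every other character starting from the first (positions 1st, 3rd, 5th, ...), then convert every letter to lowercase.
On "whIsPER": the first step gives "wIPR", and the second then gives "wipr".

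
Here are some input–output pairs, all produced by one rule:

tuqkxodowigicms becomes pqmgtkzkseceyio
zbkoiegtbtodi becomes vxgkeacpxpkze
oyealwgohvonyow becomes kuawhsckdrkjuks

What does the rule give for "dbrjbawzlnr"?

zxnfxwsvhjn

The pattern: shift every letter 4 places backward in the alphabet (wrapping around).
For "dbrjbawzlnr" the result is "zxnfxwsvhjn".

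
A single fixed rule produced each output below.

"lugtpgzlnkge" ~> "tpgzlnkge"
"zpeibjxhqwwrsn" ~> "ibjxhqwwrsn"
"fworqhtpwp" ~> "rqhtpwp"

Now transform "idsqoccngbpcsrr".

qoccngbpcsrr

Looking at the pairs, the operation is to delete the first 3 characters.
Doing the same to "idsqoccngbpcsrr": "qoccngbpcsrr".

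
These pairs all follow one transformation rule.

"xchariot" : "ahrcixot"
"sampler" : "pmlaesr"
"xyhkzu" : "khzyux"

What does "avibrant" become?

birvaant

Each output is the input with this applied: move the first 3 characters to the end (rotate left by 3), then take characters alternately from the front and the back (1st, last, 2nd, 2nd-last, ...).
Applying both steps to "avibrant": "brantavi", then "birvaant".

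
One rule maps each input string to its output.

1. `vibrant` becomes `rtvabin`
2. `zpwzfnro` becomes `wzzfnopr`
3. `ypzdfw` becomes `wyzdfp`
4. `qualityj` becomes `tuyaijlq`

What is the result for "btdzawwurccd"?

The pattern: sort the characters into alphabetical order, then move the last 3 characters to the front (rotate right by 3).
Applying that to "btdzawwurccd" gives "wwzabccddrtu".

wwzabccddrtu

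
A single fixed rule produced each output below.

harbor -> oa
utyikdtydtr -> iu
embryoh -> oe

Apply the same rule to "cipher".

The pattern: reverse the string, then keep only the vowels.
Applying both steps to "cipher": "rehpic", then "ei".

ei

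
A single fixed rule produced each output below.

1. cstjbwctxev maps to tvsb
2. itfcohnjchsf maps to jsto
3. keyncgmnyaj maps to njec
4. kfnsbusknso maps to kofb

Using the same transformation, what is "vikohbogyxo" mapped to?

goih

Rule — keep one character in every 3, starting at position 2 (positions 2nd, 5th, 8th, ...), then move the first 2 characters to the end (rotate left by 2).
On "vikohbogyxo": the first step gives "ihgo", and the second then gives "goih".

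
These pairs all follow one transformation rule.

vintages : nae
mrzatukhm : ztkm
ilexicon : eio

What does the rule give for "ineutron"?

Each output is the input with this applied: keep every other character starting from the first (positions 1st, 3rd, 5th, ...), then delete the first character.
"ineutron" → "ieto" → "eto".

eto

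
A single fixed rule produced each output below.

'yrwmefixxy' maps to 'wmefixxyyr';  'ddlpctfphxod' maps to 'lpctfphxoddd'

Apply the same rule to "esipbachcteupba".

ipbachcteupbaes

Each output is the input with this applied: move the first 2 characters to the end (rotate left by 2).
On "esipbachcteupba" that produces "ipbachcteupbaes".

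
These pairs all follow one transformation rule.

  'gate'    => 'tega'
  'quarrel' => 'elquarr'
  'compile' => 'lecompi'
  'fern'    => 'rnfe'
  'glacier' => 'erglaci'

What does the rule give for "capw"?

pwca

Looking at the pairs, the operation is to move the last 2 characters to the front (rotate right by 2).
"capw" → "pwca".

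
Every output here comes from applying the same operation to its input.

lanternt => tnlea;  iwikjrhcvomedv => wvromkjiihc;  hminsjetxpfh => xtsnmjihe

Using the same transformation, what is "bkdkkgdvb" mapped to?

Looking at the pairs, the operation is to delete the last 3 characters, then sort the characters into reverse alphabetical order.
On "bkdkkgdvb": the first step gives "bkdkkg", and the second then gives "kkkgdb".

kkkgdb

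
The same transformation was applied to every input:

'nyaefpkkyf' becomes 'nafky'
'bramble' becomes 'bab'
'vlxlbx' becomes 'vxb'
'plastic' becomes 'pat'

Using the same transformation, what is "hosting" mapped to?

The rule is to swap each adjacent pair of characters (1↔2, 3↔4, ...), then keep every other character starting from the second (positions 2nd, 4th, 6th, ...).
Applying both steps to "hosting": "ohtsnig", then "hsi".

hsi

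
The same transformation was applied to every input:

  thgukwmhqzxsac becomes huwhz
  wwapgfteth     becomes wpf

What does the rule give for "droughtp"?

The rule is to delete the last 3 characters, then keep every other character starting from the second (positions 2nd, 4th, 6th, ...).
Working it through for "droughtp": intermediate "droug", final "ru".

ru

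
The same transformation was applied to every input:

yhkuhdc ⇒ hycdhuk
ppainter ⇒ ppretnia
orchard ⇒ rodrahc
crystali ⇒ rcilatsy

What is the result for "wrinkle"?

Looking at the pairs, the operation is to move the first 2 characters to the end (rotate left by 2), then reverse the string.
Starting from "wrinkle": after the first operation, "inklewr"; after the second, "rwelkni".

rwelkni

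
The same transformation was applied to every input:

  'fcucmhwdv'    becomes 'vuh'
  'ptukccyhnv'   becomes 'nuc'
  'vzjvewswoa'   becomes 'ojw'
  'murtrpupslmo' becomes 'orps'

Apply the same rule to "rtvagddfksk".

kvd

What's happening: keep one character in every 3, starting at position 3 (positions 3rd, 6th, 9th, ...), then move the last character to the front.
"rtvagddfksk" → "kvd".
(Check on "murtrpupslmo": → "rpso" → "orps" ✓)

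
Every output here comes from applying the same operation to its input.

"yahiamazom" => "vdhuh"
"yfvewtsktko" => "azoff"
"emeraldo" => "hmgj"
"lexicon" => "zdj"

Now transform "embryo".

Each output is the input with this applied: keep every other character starting from the second (positions 2nd, 4th, 6th, ...), then shift every letter 5 places backward in the alphabet (wrapping around).
Applying both steps to "embryo": "mro", then "hmj".
(Check on "lexicon": → "eio" → "zdj" ✓)

hmj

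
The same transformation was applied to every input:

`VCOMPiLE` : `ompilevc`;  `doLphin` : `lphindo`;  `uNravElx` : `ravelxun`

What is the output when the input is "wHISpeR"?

The transformation: move the first 2 characters to the end (rotate left by 2), then convert every letter to lowercase.
On "wHISpeR": the first step gives "ISpeRwH", and the second then gives "isperwh".

isperwh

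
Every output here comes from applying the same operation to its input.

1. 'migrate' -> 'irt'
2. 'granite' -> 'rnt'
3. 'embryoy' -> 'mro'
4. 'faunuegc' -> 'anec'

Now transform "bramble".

The pattern: keep every other character starting from the second (positions 2nd, 4th, 6th, ...).
So "bramble" becomes "rml".

rml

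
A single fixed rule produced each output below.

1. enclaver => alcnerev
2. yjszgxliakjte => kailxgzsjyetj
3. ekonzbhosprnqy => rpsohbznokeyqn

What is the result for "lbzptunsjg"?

nutpzblgjs

Rule — move the last 3 characters to the front (rotate right by 3), then reverse the string.
Starting from "lbzptunsjg": after the first operation, "sjglbzptun"; after the second, "nutpzblgjs".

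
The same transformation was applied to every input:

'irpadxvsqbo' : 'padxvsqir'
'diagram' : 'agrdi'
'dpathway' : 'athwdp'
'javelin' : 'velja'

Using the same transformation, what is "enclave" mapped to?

claen

The transformation: delete the last 2 characters, then move the first 2 characters to the end (rotate left by 2).
For "enclave", step one produces "encla"; step two turns that into "claen".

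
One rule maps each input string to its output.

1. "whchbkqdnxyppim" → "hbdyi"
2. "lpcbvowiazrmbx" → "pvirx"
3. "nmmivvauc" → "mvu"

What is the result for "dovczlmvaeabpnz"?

ozvan

The pattern: keep one character in every 3, starting at position 2 (positions 2nd, 5th, 8th, ...).
Applying that to "dovczlmvaeabpnz" gives "ozvan".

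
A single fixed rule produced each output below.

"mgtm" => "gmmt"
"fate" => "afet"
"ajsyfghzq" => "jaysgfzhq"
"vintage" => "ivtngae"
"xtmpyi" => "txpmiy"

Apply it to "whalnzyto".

Looking at the pairs, the operation is to swap each adjacent pair of characters (1↔2, 3↔4, ...).
Applying that to "whalnzyto" gives "hwlazntyo".

hwlazntyo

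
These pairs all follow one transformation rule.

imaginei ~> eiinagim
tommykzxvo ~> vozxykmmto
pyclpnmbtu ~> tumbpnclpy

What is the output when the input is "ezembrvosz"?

szvobremez

The pattern: swap each adjacent pair of characters (1↔2, 3↔4, ...), then reverse the string.
Working it through for "ezembrvosz": intermediate "zemerbovzs", final "szvobremez".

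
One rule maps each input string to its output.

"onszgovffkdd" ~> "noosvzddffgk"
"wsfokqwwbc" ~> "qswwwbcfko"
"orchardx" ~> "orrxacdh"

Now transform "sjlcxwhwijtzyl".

In each case the input is transformed by: sort the characters into alphabetical order, then swap the front and back halves of the string.
For "sjlcxwhwijtzyl", step one produces "chijjllstwwxyz"; step two turns that into "stwwxyzchijjll".

stwwxyzchijjll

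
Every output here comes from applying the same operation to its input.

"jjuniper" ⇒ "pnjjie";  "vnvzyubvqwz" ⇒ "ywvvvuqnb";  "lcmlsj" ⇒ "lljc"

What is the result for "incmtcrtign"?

rnnmiigcc

The transformation: sort the characters into reverse alphabetical order, then delete the first 2 characters.
"incmtcrtign" → "rnnmiigcc".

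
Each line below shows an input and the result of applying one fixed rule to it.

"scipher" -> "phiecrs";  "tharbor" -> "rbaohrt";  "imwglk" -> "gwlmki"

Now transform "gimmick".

mimcikg

The transformation: take characters alternately from the front and the back (1st, last, 2nd, 2nd-last, ...), then reverse the string.
"gimmick" → "gkicmim" → "mimcikg".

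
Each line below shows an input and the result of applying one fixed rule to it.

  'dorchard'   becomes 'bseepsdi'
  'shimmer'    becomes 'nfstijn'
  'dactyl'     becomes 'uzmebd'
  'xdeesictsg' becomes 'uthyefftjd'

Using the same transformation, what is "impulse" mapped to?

mtfjnqv

What's happening: move the last 3 characters to the front (rotate right by 3), then shift every letter 1 place forward in the alphabet (wrapping around).
"impulse" → "lseimpu" → "mtfjnqv".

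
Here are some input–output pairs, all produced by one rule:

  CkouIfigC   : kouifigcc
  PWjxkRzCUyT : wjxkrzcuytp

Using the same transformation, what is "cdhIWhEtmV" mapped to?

dhiwhetmvc

In each case the input is transformed by: move the first character to the end, then convert every letter to lowercase.
Applying both steps to "cdhIWhEtmV": "dhIWhEtmVc", then "dhiwhetmvc".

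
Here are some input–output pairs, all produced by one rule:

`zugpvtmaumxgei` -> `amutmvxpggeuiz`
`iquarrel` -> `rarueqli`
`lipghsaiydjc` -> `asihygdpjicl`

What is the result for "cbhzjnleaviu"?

What's happening: swap the front and back halves of the string, then take characters alternately from the front and the back (1st, last, 2nd, 2nd-last, ...).
For "cbhzjnleaviu" the result is "lnejazvhibuc".

lnejazvhibuc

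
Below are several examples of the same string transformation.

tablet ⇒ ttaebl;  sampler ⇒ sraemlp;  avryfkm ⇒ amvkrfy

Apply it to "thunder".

Each output is the input with this applied: take characters alternately from the front and the back (1st, last, 2nd, 2nd-last, ...).
On "thunder" that produces "trheudn".

trheudn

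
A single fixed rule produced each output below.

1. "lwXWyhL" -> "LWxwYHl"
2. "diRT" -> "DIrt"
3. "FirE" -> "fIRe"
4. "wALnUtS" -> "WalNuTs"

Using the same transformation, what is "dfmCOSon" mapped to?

Looking at the pairs, the operation is to flip the case of every letter.
Doing the same to "dfmCOSon": "DFMcosON".

DFMcosON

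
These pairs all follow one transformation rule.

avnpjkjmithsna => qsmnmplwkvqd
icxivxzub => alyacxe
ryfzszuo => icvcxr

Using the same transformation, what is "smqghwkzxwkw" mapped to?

The pattern: delete the first 2 characters, then shift every letter 3 places forward in the alphabet (wrapping around).
Working it through for "smqghwkzxwkw": intermediate "qghwkzxwkw", final "tjkzncaznz".

tjkzncaznz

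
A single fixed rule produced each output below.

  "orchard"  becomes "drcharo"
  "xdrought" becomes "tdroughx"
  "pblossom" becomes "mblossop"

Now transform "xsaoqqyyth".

hsaoqqyytx

Looking at the pairs, the operation is to swap the first and last characters.
Applying that to "xsaoqqyyth" gives "hsaoqqyytx".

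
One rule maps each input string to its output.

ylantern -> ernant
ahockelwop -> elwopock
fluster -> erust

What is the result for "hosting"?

ngsti

The rule is to delete the first 2 characters, then move the first 3 characters to the end (rotate left by 3).
Starting from "hosting": after the first operation, "sting"; after the second, "ngsti".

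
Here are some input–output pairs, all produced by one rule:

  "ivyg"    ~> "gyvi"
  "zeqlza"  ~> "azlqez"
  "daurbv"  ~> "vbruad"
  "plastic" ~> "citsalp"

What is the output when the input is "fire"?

erif

In each case the input is transformed by: reverse the string.
Doing the same to "fire": "erif".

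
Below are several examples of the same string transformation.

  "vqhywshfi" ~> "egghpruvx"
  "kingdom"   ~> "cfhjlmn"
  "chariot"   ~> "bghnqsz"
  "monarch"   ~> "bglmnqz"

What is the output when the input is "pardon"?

The rule is to shift every letter 1 place backward in the alphabet (wrapping around), then sort the characters into alphabetical order.
For "pardon" the result is "cmnoqz".
(Check on "monarch": → "lnmzqbg" → "bglmnqz" ✓)

cmnoqz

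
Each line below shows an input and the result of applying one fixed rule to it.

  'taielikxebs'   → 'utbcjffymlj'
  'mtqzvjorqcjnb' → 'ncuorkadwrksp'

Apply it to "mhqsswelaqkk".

Rule — take characters alternately from the front and the back (1st, last, 2nd, 2nd-last, ...), then shift every letter 1 place forward in the alphabet (wrapping around).
Working it through for "mhqsswelaqkk": intermediate "mkhkqqsaslwe", final "nlilrrtbtmxf".

nlilrrtbtmxf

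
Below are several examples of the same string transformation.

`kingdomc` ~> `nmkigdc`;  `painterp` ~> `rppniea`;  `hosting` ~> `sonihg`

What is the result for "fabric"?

ifcba

Each output is the input with this applied: sort the characters into reverse alphabetical order, then delete the first character.
Working it through for "fabric": intermediate "rifcba", final "ifcba".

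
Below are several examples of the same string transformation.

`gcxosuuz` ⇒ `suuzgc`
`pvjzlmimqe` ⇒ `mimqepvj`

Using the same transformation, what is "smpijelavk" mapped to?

The transformation: swap the front and back halves of the string, then delete the last 2 characters.
Working it through for "smpijelavk": intermediate "elavksmpij", final "elavksmp".

elavksmp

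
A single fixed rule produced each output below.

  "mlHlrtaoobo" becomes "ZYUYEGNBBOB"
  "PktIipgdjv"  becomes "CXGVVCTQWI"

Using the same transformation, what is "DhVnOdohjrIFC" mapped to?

QUIABQBUWEVSP

The rule is to shift every letter 13 places forward in the alphabet (wrapping around) — i.e. ROT13, then convert every letter to uppercase.
On "DhVnOdohjrIFC": the first step gives "QuIaBqbuweVSP", and the second then gives "QUIABQBUWEVSP".
(Check on "PktIipgdjv": → "CxgVvctqwi" → "CXGVVCTQWI" ✓)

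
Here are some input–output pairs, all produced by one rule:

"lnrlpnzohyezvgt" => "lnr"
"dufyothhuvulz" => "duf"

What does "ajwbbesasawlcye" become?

ajw

The transformation: keep only the first 3 characters.
So "ajwbbesasawlcye" becomes "ajw".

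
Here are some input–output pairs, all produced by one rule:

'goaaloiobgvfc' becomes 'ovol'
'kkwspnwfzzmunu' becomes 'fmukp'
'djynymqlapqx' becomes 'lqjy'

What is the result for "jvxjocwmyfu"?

muvo

The transformation: keep one character in every 3, starting at position 2 (positions 2nd, 5th, 8th, ...), then move the first 2 characters to the end (rotate left by 2).
Starting from "jvxjocwmyfu": after the first operation, "vomu"; after the second, "muvo".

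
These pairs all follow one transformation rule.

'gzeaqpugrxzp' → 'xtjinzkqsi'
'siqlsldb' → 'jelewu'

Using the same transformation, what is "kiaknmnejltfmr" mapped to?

The pattern: shift every letter 7 places backward in the alphabet (wrapping around), then delete the first 2 characters.
"kiaknmnejltfmr" → "tdgfgxcemyfk".

tdgfgxcemyfk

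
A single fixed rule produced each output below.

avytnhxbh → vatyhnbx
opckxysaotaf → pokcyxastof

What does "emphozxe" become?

mehpzoe

The rule is to swap each adjacent pair of characters (1↔2, 3↔4, ...), then delete the last character.
Applying both steps to "emphozxe": "mehpzoex", then "mehpzoe".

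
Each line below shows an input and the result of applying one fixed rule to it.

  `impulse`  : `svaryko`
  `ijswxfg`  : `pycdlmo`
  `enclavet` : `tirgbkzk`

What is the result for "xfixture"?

lodzaxkd

The transformation: move the first character to the end, then shift every letter 6 places forward in the alphabet (wrapping around).
On "xfixture": the first step gives "fixturex", and the second then gives "lodzaxkd".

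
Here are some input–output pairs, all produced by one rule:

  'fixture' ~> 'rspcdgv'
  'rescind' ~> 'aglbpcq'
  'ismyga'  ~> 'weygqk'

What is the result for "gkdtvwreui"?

rtupcsgeib

The pattern: shift every letter 2 places backward in the alphabet (wrapping around), then move the first 3 characters to the end (rotate left by 3).
"gkdtvwreui" → "eibrtupcsg" → "rtupcsgeib".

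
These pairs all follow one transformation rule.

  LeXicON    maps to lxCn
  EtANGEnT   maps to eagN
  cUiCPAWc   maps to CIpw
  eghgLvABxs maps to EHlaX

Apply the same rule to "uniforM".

Each output is the input with this applied: keep every other character starting from the first (positions 1st, 3rd, 5th, ...), then flip the case of every letter.
For "uniforM", step one produces "uioM"; step two turns that into "UIOm".

UIOm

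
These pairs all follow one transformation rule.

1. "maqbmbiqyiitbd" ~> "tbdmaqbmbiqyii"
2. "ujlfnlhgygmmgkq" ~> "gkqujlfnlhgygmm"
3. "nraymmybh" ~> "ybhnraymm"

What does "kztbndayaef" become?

aefkztbnday

What's happening: move the last 3 characters to the front (rotate right by 3).
Doing the same to "kztbndayaef": "aefkztbnday".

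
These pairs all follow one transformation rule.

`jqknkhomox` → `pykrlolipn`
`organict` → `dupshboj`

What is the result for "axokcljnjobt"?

The pattern: shift every letter 1 place forward in the alphabet (wrapping around), then move the last 2 characters to the front (rotate right by 2).
Working it through for "axokcljnjobt": intermediate "bypldmkokpcu", final "cubypldmkokp".

cubypldmkokp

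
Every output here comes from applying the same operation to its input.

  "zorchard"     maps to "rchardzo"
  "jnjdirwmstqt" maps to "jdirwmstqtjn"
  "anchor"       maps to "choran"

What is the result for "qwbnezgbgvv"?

In each case the input is transformed by: move the first 2 characters to the end (rotate left by 2).
Applying that to "qwbnezgbgvv" gives "bnezgbgvvqw".

bnezgbgvvqw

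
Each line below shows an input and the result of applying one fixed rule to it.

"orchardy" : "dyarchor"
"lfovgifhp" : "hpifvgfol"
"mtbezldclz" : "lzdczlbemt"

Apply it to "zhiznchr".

Each output is the input with this applied: reverse the string, then swap each adjacent pair of characters (1↔2, 3↔4, ...).
On "zhiznchr": the first step gives "rhcnzihz", and the second then gives "hrncizzh".
(Check on "mtbezldclz": → "zlcdlzebtm" → "lzdczlbemt" ✓)

hrncizzh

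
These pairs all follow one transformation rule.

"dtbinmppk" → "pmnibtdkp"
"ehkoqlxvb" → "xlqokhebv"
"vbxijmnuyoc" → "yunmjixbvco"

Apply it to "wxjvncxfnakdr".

kanfxcnvjxwrd

The pattern: reverse the string, then move the first 2 characters to the end (rotate left by 2).
For "wxjvncxfnakdr", step one produces "rdkanfxcnvjxw"; step two turns that into "kanfxcnvjxwrd".
(Check on "vbxijmnuyoc": → "coyunmjixbv" → "yunmjixbvco" ✓)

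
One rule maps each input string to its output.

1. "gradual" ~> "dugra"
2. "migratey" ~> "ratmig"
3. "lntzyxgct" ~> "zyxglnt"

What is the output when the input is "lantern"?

Each output is the input with this applied: delete the last 2 characters, then move the first 3 characters to the end (rotate left by 3).
For "lantern" the result is "telan".

telan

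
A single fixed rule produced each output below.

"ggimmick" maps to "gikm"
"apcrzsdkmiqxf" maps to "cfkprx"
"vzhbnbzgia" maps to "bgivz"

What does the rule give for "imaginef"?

The transformation: sort the characters into alphabetical order, then keep every other character starting from the second (positions 2nd, 4th, 6th, ...).
For "imaginef", step one produces "aefgiimn"; step two turns that into "egin".

egin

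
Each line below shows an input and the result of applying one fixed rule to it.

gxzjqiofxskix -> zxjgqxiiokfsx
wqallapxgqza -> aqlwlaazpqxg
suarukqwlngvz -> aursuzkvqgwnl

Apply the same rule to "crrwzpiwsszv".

rrwczvpzisws

The pattern: move the first 2 characters to the end (rotate left by 2), then take characters alternately from the front and the back (1st, last, 2nd, 2nd-last, ...).
So "crrwzpiwsszv" becomes "rrwczvpzisws".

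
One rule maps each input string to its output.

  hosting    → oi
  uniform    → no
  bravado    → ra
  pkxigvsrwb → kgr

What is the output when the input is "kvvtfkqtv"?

vft

The pattern: keep one character in every 3, starting at position 2 (positions 2nd, 5th, 8th, ...).
"kvvtfkqtv" → "vft".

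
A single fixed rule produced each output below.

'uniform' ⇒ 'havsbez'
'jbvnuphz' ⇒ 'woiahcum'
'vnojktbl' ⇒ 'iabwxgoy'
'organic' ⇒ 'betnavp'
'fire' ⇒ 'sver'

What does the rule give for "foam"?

sbnz

Rule — shift every letter 13 places forward in the alphabet (wrapping around) — i.e. ROT13.
For "foam" the result is "sbnz".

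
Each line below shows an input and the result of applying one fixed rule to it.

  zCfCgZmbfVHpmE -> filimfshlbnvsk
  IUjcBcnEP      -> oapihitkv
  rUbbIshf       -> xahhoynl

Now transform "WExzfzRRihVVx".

ckdflfxxonbbd

In each case the input is transformed by: shift every letter 6 places forward in the alphabet (wrapping around), then convert every letter to lowercase.
On "WExzfzRRihVVx": the first step gives "CKdflfXXonBBd", and the second then gives "ckdflfxxonbbd".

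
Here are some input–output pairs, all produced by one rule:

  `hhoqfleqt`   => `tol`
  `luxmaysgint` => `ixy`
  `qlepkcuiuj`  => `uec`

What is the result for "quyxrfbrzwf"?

In each case the input is transformed by: keep one character in every 3, starting at position 3 (positions 3rd, 6th, 9th, ...), then move the last character to the front.
For "quyxrfbrzwf", step one produces "yfz"; step two turns that into "zyf".

zyf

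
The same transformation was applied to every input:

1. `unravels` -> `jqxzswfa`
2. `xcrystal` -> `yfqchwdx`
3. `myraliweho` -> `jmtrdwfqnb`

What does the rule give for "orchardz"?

Each output is the input with this applied: move the last 3 characters to the front (rotate right by 3), then shift every letter 5 places forward in the alphabet (wrapping around).
Starting from "orchardz": after the first operation, "rdzorcha"; after the second, "wietwhmf".

wietwhmf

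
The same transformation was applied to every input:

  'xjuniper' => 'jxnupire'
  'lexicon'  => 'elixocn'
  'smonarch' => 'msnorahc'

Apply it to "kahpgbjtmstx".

akphbgtjsmxt

What's happening: swap each adjacent pair of characters (1↔2, 3↔4, ...).
For "kahpgbjtmstx" the result is "akphbgtjsmxt".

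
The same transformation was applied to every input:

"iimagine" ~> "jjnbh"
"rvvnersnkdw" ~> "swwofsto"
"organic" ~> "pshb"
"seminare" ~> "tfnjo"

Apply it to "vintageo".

wjoub

Rule — shift every letter 1 place forward in the alphabet (wrapping around), then delete the last 3 characters.
"vintageo" → "wjoubhfp" → "wjoub".
(Check on "rvvnersnkdw": → "swwofstolex" → "swwofsto" ✓)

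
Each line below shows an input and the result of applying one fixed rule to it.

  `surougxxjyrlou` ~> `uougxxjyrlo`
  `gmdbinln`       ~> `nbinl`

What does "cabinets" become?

sinet

In each case the input is transformed by: delete the first 3 characters, then move the last character to the front.
Starting from "cabinets": after the first operation, "inets"; after the second, "sinet".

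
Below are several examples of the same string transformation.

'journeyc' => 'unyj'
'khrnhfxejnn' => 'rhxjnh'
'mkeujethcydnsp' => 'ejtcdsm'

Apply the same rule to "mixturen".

xuem

Looking at the pairs, the operation is to move the first 2 characters to the end (rotate left by 2), then keep every other character starting from the first (positions 1st, 3rd, 5th, ...).
Starting from "mixturen": after the first operation, "xturenmi"; after the second, "xuem".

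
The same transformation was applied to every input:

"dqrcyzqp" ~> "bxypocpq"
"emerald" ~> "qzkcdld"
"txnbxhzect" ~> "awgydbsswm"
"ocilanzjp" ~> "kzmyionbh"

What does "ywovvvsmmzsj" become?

uuurllyrixvn

Rule — move the first 3 characters to the end (rotate left by 3), then shift every letter 1 place backward in the alphabet (wrapping around).
So "ywovvvsmmzsj" becomes "uuurllyrixvn".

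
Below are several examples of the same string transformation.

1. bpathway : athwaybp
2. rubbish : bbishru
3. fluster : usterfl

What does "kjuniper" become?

uniperkj

What's happening: move the first 2 characters to the end (rotate left by 2).
Doing the same to "kjuniper": "uniperkj".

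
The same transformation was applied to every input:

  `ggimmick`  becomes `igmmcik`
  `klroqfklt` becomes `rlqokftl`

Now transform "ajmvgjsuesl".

mjgvsjeuls

In each case the input is transformed by: delete the first character, then swap each adjacent pair of characters (1↔2, 3↔4, ...).
Working it through for "ajmvgjsuesl": intermediate "jmvgjsuesl", final "mjgvsjeuls".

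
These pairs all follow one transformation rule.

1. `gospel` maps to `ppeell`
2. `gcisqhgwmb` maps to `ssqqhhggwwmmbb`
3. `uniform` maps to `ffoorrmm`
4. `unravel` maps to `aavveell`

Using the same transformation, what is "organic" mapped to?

In each case the input is transformed by: delete the first 3 characters, then double every character.
Starting from "organic": after the first operation, "anic"; after the second, "aanniicc".

aanniicc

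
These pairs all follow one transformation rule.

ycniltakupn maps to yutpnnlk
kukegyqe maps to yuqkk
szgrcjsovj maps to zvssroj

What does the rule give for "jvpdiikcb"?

vpkjii

The transformation: sort the characters into reverse alphabetical order, then delete the last 3 characters.
"jvpdiikcb" → "vpkjiidcb" → "vpkjii".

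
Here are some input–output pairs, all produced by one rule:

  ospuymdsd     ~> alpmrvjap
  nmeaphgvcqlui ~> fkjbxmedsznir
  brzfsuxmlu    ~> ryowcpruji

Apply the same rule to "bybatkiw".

tyvyxqhf

Each output is the input with this applied: move the last character to the front, then shift every letter 3 places backward in the alphabet (wrapping around).
Starting from "bybatkiw": after the first operation, "wbybatki"; after the second, "tyvyxqhf".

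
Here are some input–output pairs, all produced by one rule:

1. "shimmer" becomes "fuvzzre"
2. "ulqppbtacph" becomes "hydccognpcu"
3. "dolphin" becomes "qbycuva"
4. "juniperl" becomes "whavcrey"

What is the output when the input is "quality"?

dhnyvgl

What's happening: shift every letter 13 places forward in the alphabet (wrapping around) — i.e. ROT13.
For "quality" the result is "dhnyvgl".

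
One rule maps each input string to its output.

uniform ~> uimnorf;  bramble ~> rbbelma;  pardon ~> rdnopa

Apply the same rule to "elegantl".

Each output is the input with this applied: sort the characters into alphabetical order, then swap the first and last characters.
On "elegantl": the first step gives "aeegllnt", and the second then gives "teegllna".
(Check on "pardon": → "adnopr" → "rdnopa" ✓)

teegllna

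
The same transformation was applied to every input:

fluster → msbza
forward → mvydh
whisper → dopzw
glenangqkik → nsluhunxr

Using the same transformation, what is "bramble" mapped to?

The rule is to delete the last 2 characters, then shift every letter 7 places forward in the alphabet (wrapping around).
For "bramble", step one produces "bramb"; step two turns that into "iyhti".

iyhti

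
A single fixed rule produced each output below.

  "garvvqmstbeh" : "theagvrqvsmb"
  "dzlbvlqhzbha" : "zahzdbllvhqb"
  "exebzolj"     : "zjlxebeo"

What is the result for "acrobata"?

Rule — swap each adjacent pair of characters (1↔2, 3↔4, ...), then move the last 3 characters to the front (rotate right by 3).
On "acrobata" that produces "batcaora".

batcaora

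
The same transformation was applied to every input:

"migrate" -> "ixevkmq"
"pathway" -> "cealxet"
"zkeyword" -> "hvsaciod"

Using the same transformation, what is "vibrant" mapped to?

xrevfmz

What's happening: shift every letter 4 places forward in the alphabet (wrapping around), then reverse the string.
Doing the same to "vibrant": "xrevfmz".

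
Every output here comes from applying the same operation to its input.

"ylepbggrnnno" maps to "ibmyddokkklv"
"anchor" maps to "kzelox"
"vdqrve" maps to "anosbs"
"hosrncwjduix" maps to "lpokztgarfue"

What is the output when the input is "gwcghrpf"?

tzdeomcd

Looking at the pairs, the operation is to move the first character to the end, then shift every letter 3 places backward in the alphabet (wrapping around).
Applying both steps to "gwcghrpf": "wcghrpfg", then "tzdeomcd".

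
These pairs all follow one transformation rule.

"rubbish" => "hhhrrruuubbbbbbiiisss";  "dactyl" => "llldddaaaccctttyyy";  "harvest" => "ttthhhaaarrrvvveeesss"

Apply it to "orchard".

dddooorrrccchhhaaarrr

The transformation: repeat every character 3 times, then move the last 3 characters to the front (rotate right by 3).
On "orchard": the first step gives "ooorrrccchhhaaarrrddd", and the second then gives "dddooorrrccchhhaaarrr".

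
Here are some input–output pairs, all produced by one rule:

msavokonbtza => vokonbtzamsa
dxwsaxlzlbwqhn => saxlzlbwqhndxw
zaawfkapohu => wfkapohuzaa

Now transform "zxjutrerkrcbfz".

Looking at the pairs, the operation is to move the first 3 characters to the end (rotate left by 3).
On "zxjutrerkrcbfz" that produces "utrerkrcbfzzxj".

utrerkrcbfzzxj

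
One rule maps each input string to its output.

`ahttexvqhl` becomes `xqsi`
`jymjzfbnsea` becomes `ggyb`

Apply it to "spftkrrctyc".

pqov

Looking at the pairs, the operation is to shift every letter 3 places backward in the alphabet (wrapping around), then keep one character in every 3, starting at position 1 (positions 1st, 4th, 7th, ...).
Applying both steps to "spftkrrctyc": "pmcqhoozqvz", then "pqov".
(Check on "ahttexvqhl": → "xeqqbusnei" → "xqsi" ✓)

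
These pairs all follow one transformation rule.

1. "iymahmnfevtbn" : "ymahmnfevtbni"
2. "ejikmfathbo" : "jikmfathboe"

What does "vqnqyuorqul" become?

The pattern: move the first character to the end.
Applying that to "vqnqyuorqul" gives "qnqyuorqulv".

qnqyuorqulv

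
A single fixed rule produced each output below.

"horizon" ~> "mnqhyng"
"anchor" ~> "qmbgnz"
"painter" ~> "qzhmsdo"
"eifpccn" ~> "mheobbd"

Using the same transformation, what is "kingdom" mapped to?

lhmfcnj

What's happening: swap the first and last characters, then shift every letter 1 place backward in the alphabet (wrapping around).
Working it through for "kingdom": intermediate "mingdok", final "lhmfcnj".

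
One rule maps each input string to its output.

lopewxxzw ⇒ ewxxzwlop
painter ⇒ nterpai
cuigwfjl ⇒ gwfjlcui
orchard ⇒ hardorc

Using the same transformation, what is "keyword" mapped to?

The transformation: move the first 3 characters to the end (rotate left by 3).
On "keyword" that produces "wordkey".

wordkey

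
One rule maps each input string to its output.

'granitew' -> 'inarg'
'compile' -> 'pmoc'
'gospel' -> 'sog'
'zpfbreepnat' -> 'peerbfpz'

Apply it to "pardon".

The pattern: reverse the string, then delete the first 3 characters.
"pardon" → "nodrap" → "rap".
(Check on "granitew": → "wetinarg" → "inarg" ✓)

rap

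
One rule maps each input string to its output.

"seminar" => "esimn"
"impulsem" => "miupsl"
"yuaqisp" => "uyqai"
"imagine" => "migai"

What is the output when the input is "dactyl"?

In each case the input is transformed by: delete the last 2 characters, then swap each adjacent pair of characters (1↔2, 3↔4, ...).
For "dactyl", step one produces "dact"; step two turns that into "adtc".

adtc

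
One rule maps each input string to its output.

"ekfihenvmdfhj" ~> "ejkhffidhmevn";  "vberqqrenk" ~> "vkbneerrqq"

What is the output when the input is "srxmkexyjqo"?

What's happening: take characters alternately from the front and the back (1st, last, 2nd, 2nd-last, ...).
On "srxmkexyjqo" that produces "sorqxjmykxe".

sorqxjmykxe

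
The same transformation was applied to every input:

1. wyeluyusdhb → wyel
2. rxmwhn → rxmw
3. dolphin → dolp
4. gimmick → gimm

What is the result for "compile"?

comp

Rule — keep only the first 4 characters.
On "compile" that produces "comp".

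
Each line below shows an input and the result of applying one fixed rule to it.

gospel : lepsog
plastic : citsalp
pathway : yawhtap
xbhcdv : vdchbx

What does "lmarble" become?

elbraml

The pattern: reverse the string.
So "lmarble" becomes "elbraml".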